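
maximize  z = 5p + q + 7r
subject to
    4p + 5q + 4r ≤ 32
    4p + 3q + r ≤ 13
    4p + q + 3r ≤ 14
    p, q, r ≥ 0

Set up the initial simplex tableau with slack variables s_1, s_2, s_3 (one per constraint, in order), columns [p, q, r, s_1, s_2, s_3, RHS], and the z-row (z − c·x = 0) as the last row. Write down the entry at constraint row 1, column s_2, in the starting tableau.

0

Slack s_2 belongs to constraint 2; its column is the unit vector e_2, so the entry in row 1 is 0.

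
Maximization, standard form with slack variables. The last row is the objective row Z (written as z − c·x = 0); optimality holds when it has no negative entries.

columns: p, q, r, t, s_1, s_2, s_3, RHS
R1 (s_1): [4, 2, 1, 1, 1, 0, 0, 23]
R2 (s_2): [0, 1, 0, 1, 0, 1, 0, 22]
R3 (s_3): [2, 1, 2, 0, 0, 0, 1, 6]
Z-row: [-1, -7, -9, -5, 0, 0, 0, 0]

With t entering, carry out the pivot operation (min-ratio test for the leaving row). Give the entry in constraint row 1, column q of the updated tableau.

Ratio test on column t — row 1: 23/1 = 23; row 2: 22/1 = 22; row 3: entry 0 ≤ 0. Minimum is 22 at row 2 (s_2 leaves); pivot element 1.
Divide row 2 by 1; eliminate column t from the other rows.
Row 1 update in column q: 2 − 1·1 = 1.

1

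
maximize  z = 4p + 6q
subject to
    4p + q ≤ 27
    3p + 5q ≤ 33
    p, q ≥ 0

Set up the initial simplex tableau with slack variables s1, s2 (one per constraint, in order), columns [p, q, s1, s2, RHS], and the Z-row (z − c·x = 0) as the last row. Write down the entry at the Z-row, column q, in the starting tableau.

-6

The Z-row carries the negated objective coefficients: the q entry is -6.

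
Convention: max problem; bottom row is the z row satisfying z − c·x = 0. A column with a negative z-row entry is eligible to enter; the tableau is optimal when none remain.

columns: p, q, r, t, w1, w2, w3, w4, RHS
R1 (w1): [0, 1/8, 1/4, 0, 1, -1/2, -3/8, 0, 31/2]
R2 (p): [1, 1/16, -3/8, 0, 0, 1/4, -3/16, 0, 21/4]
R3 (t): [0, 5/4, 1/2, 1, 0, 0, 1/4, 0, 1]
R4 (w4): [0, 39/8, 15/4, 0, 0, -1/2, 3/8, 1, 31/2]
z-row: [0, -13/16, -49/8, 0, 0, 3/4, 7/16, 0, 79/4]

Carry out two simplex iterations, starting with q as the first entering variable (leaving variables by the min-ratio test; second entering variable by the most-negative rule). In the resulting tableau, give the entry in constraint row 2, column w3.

0

Ratio test on column q — row 1: (31/2)/(1/8) = 124; row 2: (21/4)/(1/16) = 84; row 3: 1/(5/4) = 4/5; row 4: (31/2)/(39/8) = 124/39. Minimum is 4/5 at row 3 (t leaves); pivot element 5/4.
Divide row 3 by 5/4; eliminate column q from the other rows.
Second iteration: most negative z-row entry is -29/5 in column r, so r enters.
Ratio test on column r — row 1: (77/5)/(1/5) = 77; row 2: entry -2/5 ≤ 0; row 3: (4/5)/(2/5) = 2; row 4: (58/5)/(9/5) = 58/9. Minimum is 2 at row 3 (q leaves); pivot element 2/5.
Divide row 3 by 2/5; eliminate column r from the other rows.
After both pivots, the entry at constraint row 2, column w3 is 0.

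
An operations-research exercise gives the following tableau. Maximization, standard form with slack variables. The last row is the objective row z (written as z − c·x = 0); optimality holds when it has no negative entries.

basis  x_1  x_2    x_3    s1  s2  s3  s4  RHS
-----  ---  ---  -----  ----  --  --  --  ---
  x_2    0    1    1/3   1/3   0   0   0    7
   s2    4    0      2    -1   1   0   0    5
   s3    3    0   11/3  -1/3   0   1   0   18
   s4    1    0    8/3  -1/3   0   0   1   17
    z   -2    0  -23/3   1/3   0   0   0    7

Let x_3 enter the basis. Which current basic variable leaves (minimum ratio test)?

s2

Column x_3 entries and ratios — x_2: 7/(1/3) = 21; s2: 5/2 = 5/2; s3: 18/(11/3) = 54/11; s4: 17/(8/3) = 51/8.
Smallest ratio is 5/2 in the row of s2, so s2 leaves.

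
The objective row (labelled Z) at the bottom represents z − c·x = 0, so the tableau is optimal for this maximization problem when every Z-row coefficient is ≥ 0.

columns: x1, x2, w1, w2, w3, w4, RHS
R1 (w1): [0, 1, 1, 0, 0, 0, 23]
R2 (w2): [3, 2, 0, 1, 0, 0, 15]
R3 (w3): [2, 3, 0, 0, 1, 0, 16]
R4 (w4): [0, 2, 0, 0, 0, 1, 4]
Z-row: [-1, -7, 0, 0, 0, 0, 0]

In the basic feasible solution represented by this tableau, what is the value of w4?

w4 is basic (row 4); its value is the RHS of that row, 4.

4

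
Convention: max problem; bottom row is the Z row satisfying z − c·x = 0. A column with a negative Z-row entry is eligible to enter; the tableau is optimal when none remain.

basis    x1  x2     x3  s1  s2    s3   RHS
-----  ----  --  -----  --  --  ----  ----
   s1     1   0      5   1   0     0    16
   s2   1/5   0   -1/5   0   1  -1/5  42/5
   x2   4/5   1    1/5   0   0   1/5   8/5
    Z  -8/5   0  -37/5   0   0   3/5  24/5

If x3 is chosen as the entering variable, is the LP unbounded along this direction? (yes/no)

Column x3 has positive entries in row(s) 1, 3, so the ratio test bounds it — not unbounded.

no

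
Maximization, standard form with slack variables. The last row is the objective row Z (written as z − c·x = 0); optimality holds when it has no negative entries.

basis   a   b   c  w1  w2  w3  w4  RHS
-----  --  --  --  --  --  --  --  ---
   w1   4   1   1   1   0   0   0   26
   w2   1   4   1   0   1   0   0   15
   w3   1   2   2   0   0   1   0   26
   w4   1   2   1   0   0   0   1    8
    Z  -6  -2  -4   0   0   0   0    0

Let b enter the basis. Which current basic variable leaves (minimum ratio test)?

w2

Column b entries and ratios — w1: 26/1 = 26; w2: 15/4 = 15/4; w3: 26/2 = 13; w4: 8/2 = 4.
Smallest ratio is 15/4 in the row of w2, so w2 leaves.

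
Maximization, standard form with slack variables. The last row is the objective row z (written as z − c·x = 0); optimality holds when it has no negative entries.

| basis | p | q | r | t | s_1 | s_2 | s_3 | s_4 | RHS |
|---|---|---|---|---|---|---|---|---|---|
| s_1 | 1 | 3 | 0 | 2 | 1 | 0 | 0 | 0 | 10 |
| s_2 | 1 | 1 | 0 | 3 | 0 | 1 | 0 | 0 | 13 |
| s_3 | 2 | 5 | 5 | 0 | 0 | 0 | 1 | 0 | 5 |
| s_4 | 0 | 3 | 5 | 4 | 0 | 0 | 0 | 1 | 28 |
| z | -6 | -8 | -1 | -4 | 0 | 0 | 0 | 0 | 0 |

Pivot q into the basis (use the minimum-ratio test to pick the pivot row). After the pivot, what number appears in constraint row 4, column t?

Ratio test on column q — row 1: 10/3 = 10/3; row 2: 13/1 = 13; row 3: 5/5 = 1; row 4: 28/3 = 28/3. Minimum is 1 at row 3 (s_3 leaves); pivot element 5.
Divide row 3 by 5; eliminate column q from the other rows.
Row 4 update in column t: 4 − 3·0 = 4.

4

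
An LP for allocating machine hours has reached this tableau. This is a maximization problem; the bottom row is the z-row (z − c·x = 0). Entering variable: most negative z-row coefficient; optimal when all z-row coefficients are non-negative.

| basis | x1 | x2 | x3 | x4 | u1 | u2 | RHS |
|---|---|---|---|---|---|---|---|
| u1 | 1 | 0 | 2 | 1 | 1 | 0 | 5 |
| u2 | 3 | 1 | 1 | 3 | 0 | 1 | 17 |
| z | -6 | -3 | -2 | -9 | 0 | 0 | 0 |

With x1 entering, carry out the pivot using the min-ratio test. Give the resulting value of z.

Ratio test on column x1 — row 1: 5/1 = 5; row 2: 17/3 = 17/3. Minimum is 5 at row 1 (u1 leaves); pivot element 1.
Pivot on row 1; the z-row RHS becomes 0 − (-6)·5 = 30.

30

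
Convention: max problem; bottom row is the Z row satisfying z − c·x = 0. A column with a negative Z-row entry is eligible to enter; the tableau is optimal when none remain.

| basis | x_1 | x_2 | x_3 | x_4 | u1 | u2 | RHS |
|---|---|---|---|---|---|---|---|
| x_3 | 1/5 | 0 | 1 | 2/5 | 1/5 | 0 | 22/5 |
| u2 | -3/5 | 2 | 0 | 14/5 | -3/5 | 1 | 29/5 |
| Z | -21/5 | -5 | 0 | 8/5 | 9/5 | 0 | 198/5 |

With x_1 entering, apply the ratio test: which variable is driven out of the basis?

x_3

Column x_1 entries and ratios — x_3: (22/5)/(1/5) = 22; u2: -3/5 ≤ 0, skip.
Smallest ratio is 22 in the row of x_3, so x_3 leaves.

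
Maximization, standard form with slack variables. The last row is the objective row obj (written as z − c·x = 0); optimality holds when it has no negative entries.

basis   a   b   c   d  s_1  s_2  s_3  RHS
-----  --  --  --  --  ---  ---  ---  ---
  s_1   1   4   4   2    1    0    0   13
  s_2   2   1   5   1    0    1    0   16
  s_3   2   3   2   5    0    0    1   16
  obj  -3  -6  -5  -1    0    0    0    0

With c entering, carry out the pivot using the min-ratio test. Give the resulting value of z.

Ratio test on column c — row 1: 13/4 = 13/4; row 2: 16/5 = 16/5; row 3: 16/2 = 8. Minimum is 16/5 at row 2 (s_2 leaves); pivot element 5.
Pivot on row 2; the obj-row RHS becomes 0 − (-5)·(16/5) = 16.

16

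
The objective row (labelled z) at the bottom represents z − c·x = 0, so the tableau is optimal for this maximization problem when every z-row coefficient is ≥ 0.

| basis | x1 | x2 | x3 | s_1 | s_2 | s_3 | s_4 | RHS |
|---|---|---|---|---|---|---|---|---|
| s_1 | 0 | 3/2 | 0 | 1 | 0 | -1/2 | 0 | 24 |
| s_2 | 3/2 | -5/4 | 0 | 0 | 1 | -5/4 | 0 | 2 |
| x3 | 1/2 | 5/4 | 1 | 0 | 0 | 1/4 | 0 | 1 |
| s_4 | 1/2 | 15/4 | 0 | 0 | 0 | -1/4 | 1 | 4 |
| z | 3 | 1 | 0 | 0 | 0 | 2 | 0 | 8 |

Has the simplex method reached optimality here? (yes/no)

yes

Every z-row coefficient is ≥ 0, so the tableau is optimal.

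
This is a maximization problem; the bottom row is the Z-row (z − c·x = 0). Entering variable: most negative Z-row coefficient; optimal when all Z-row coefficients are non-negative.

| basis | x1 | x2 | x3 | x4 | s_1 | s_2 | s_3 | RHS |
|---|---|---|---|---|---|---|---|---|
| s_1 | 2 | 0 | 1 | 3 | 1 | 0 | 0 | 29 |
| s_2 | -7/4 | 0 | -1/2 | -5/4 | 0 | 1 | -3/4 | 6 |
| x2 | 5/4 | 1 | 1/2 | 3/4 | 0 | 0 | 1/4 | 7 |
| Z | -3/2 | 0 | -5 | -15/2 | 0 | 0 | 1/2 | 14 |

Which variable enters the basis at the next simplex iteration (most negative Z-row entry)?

Negative Z-row entries: x1: -3/2, x3: -5, x4: -15/2.
The most negative is -15/2 in column x4, so x4 enters.

x4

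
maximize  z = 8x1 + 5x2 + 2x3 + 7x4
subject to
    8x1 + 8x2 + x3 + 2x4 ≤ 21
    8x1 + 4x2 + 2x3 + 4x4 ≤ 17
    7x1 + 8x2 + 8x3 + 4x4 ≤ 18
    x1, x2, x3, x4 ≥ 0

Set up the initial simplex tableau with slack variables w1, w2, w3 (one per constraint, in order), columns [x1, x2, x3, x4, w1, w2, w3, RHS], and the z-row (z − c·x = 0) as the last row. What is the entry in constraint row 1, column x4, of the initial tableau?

Constraint 1 has coefficient 2 on x4.

2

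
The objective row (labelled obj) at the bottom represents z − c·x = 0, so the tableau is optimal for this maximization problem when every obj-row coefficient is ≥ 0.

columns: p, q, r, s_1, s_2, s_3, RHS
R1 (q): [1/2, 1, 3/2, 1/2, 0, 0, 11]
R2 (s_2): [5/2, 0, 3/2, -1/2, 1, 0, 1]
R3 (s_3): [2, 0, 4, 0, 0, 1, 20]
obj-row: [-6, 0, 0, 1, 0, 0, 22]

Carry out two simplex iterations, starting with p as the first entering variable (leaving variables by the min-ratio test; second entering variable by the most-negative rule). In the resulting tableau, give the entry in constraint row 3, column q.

-2/3

Ratio test on column p — row 1: 11/(1/2) = 22; row 2: 1/(5/2) = 2/5; row 3: 20/2 = 10. Minimum is 2/5 at row 2 (s_2 leaves); pivot element 5/2.
Divide row 2 by 5/2; eliminate column p from the other rows.
Second iteration: most negative obj-row entry is -1/5 in column s_1, so s_1 enters.
Ratio test on column s_1 — row 1: (54/5)/(3/5) = 18; row 2: entry -1/5 ≤ 0; row 3: (96/5)/(2/5) = 48. Minimum is 18 at row 1 (q leaves); pivot element 3/5.
Divide row 1 by 3/5; eliminate column s_1 from the other rows.
After both pivots, the entry at constraint row 3, column q is -2/3.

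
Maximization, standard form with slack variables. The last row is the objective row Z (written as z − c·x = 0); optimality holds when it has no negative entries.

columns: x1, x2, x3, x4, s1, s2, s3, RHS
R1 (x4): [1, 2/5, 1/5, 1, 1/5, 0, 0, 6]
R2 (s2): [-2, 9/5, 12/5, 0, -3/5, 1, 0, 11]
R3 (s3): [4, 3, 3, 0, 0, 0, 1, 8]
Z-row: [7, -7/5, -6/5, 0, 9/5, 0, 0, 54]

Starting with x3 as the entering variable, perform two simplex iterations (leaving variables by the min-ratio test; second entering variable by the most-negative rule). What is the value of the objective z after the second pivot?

Ratio test on column x3 — row 1: 6/(1/5) = 30; row 2: 11/(12/5) = 55/12; row 3: 8/3 = 8/3. Minimum is 8/3 at row 3 (s3 leaves); pivot element 3.
Pivot on row 3; the Z-row RHS becomes 54 − (-6/5)·(8/3) = 286/5.
Next entering variable (most negative Z-row entry -1/5): x2.
Ratio test on column x2 — row 1: (82/15)/(1/5) = 82/3; row 2: entry -3/5 ≤ 0; row 3: (8/3)/1 = 8/3. Minimum is 8/3 at row 3 (x3 leaves); pivot element 1.
After the second pivot the Z-row RHS is 286/5 − (-1/5)·(8/3) = 866/15.

866/15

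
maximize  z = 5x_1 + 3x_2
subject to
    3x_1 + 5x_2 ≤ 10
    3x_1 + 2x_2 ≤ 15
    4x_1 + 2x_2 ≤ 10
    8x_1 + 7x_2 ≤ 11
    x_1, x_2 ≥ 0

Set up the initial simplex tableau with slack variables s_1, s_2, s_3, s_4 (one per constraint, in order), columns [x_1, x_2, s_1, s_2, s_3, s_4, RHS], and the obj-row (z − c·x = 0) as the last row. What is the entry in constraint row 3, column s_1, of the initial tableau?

0

Slack s_1 belongs to constraint 1; its column is the unit vector e_1, so the entry in row 3 is 0.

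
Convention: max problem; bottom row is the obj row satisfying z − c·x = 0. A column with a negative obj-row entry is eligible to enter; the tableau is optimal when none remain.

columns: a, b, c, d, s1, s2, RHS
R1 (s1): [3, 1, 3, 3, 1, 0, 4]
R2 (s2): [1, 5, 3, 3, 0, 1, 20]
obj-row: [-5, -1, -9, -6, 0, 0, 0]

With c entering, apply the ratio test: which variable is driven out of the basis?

s1

Column c entries and ratios — s1: 4/3 = 4/3; s2: 20/3 = 20/3.
Smallest ratio is 4/3 in the row of s1, so s1 leaves.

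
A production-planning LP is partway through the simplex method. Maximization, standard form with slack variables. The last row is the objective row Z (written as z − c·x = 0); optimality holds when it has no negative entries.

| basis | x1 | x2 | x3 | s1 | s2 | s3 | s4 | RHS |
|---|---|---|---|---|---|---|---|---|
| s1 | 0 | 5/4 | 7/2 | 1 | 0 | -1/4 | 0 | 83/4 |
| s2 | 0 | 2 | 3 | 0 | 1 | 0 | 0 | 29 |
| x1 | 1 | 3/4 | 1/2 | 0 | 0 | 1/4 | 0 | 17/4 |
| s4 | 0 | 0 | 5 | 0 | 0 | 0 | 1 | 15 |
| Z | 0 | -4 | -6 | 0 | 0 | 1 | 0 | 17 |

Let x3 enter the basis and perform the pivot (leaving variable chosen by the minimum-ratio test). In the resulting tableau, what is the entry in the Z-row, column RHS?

35

Ratio test on column x3 — row 1: (83/4)/(7/2) = 83/14; row 2: 29/3 = 29/3; row 3: (17/4)/(1/2) = 17/2; row 4: 15/5 = 3. Minimum is 3 at row 4 (s4 leaves); pivot element 5.
Divide row 4 by 5; eliminate column x3 from the other rows.
Z-row update in column RHS: 17 − (-6)·3 = 35.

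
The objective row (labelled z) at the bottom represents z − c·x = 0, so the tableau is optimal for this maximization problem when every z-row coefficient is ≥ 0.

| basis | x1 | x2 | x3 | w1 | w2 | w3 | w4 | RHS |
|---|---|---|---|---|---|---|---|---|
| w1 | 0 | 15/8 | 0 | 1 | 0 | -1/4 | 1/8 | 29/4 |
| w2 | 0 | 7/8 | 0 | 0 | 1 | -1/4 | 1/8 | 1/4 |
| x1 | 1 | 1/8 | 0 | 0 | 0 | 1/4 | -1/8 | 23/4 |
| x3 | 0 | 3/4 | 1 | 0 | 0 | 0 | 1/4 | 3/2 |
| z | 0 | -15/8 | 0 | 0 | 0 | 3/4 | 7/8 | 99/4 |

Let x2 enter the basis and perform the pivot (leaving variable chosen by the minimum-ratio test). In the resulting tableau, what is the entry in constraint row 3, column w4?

Ratio test on column x2 — row 1: (29/4)/(15/8) = 58/15; row 2: (1/4)/(7/8) = 2/7; row 3: (23/4)/(1/8) = 46; row 4: (3/2)/(3/4) = 2. Minimum is 2/7 at row 2 (w2 leaves); pivot element 7/8.
Divide row 2 by 7/8; eliminate column x2 from the other rows.
Row 3 update in column w4: -1/8 − (1/8)·(1/7) = -1/7.

-1/7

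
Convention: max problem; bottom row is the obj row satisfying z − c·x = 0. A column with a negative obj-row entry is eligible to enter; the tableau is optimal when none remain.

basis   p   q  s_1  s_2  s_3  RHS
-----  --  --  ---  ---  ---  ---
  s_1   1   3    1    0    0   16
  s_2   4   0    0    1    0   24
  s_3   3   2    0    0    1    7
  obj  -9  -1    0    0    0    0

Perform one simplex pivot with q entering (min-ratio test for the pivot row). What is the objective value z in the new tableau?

7/2

Ratio test on column q — row 1: 16/3 = 16/3; row 2: entry 0 ≤ 0; row 3: 7/2 = 7/2. Minimum is 7/2 at row 3 (s_3 leaves); pivot element 2.
Pivot on row 3; the obj-row RHS becomes 0 − (-1)·(7/2) = 7/2.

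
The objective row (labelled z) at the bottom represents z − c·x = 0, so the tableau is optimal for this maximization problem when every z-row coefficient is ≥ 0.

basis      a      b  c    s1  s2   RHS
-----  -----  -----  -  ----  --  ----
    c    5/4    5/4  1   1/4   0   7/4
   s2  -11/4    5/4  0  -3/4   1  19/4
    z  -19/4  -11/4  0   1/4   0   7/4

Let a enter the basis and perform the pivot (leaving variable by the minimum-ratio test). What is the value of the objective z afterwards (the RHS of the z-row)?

42/5

Ratio test on column a — row 1: (7/4)/(5/4) = 7/5; row 2: entry -11/4 ≤ 0. Minimum is 7/5 at row 1 (c leaves); pivot element 5/4.
Pivot on row 1; the z-row RHS becomes 7/4 − (-19/4)·(7/5) = 42/5.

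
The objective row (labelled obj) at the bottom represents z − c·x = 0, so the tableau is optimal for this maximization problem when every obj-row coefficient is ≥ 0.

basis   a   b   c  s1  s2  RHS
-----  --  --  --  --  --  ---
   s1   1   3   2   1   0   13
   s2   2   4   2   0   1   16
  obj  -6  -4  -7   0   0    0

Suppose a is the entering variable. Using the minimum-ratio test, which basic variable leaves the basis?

Column a entries and ratios — s1: 13/1 = 13; s2: 16/2 = 8.
Smallest ratio is 8 in the row of s2, so s2 leaves.

s2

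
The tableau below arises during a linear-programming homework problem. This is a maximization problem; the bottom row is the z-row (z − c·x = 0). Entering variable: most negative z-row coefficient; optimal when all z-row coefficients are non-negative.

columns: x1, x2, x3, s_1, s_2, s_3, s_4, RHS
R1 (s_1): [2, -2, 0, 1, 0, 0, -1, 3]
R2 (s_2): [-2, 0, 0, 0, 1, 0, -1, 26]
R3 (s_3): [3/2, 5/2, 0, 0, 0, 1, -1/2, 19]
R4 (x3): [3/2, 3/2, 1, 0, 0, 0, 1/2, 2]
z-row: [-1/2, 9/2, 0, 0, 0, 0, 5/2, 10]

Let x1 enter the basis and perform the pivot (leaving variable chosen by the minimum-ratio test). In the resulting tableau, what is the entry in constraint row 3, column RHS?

Ratio test on column x1 — row 1: 3/2 = 3/2; row 2: entry -2 ≤ 0; row 3: 19/(3/2) = 38/3; row 4: 2/(3/2) = 4/3. Minimum is 4/3 at row 4 (x3 leaves); pivot element 3/2.
Divide row 4 by 3/2; eliminate column x1 from the other rows.
Row 3 update in column RHS: 19 − (3/2)·(4/3) = 17.

17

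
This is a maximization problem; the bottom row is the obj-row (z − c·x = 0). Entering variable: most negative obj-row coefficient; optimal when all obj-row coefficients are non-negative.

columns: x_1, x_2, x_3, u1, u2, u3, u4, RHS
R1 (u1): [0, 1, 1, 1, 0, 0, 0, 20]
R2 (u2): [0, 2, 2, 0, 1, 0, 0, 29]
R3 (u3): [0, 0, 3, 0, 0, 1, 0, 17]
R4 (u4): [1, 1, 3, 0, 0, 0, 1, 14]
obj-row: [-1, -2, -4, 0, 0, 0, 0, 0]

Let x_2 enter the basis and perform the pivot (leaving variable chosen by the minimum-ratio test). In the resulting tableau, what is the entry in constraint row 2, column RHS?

1

Ratio test on column x_2 — row 1: 20/1 = 20; row 2: 29/2 = 29/2; row 3: entry 0 ≤ 0; row 4: 14/1 = 14. Minimum is 14 at row 4 (u4 leaves); pivot element 1.
Divide row 4 by 1; eliminate column x_2 from the other rows.
Row 2 update in column RHS: 29 − 2·14 = 1.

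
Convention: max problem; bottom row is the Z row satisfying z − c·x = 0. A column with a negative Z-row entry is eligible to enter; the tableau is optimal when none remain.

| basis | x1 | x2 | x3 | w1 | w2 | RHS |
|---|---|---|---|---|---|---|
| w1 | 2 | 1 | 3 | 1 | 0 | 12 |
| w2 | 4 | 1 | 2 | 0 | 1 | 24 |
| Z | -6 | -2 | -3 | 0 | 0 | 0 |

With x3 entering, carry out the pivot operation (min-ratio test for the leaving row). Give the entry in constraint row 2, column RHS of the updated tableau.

16

Ratio test on column x3 — row 1: 12/3 = 4; row 2: 24/2 = 12. Minimum is 4 at row 1 (w1 leaves); pivot element 3.
Divide row 1 by 3; eliminate column x3 from the other rows.
Row 2 update in column RHS: 24 − 2·4 = 16.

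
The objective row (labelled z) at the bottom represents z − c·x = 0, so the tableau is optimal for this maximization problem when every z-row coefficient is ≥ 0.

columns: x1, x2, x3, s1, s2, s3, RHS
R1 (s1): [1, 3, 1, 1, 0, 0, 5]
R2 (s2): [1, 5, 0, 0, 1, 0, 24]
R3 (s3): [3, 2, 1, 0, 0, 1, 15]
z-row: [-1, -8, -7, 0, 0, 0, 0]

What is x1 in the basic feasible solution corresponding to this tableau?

x1 is not in the basis, so in the current basic feasible solution x1 = 0.

0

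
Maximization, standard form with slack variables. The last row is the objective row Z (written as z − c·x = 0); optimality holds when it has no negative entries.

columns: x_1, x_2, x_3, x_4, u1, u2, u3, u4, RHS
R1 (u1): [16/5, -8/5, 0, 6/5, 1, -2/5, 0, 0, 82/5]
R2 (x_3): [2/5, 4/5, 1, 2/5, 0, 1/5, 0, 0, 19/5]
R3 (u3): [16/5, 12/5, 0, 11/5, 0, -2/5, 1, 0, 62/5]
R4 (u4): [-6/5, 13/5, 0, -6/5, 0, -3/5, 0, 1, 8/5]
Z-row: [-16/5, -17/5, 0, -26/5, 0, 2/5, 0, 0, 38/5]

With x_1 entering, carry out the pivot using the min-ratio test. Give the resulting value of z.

Ratio test on column x_1 — row 1: (82/5)/(16/5) = 41/8; row 2: (19/5)/(2/5) = 19/2; row 3: (62/5)/(16/5) = 31/8; row 4: entry -6/5 ≤ 0. Minimum is 31/8 at row 3 (u3 leaves); pivot element 16/5.
Pivot on row 3; the Z-row RHS becomes 38/5 − (-16/5)·(31/8) = 20.

20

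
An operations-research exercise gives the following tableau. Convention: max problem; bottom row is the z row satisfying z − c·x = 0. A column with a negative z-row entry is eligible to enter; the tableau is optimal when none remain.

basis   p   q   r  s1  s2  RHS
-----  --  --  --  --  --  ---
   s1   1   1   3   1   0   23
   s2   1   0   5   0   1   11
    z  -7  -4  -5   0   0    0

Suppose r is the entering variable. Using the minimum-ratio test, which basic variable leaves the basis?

Column r entries and ratios — s1: 23/3 = 23/3; s2: 11/5 = 11/5.
Smallest ratio is 11/5 in the row of s2, so s2 leaves.

s2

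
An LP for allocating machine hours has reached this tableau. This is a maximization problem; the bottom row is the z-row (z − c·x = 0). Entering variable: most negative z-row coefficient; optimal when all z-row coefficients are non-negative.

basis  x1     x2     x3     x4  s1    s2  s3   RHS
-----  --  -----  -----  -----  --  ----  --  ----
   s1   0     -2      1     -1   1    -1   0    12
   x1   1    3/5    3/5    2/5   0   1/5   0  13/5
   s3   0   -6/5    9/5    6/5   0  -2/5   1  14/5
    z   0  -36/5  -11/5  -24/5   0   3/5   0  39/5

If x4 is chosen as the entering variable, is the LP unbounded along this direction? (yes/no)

Column x4 has positive entries in row(s) 2, 3, so the ratio test bounds it — not unbounded.

no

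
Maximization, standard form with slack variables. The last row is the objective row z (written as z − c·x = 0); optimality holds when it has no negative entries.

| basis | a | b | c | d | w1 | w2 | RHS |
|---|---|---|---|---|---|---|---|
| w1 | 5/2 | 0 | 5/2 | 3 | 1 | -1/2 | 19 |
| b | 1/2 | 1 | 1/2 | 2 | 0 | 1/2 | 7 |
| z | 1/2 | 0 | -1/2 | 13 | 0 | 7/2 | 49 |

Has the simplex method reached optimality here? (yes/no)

The z-row has a negative entry -1/2 in column c, so it is not optimal.

no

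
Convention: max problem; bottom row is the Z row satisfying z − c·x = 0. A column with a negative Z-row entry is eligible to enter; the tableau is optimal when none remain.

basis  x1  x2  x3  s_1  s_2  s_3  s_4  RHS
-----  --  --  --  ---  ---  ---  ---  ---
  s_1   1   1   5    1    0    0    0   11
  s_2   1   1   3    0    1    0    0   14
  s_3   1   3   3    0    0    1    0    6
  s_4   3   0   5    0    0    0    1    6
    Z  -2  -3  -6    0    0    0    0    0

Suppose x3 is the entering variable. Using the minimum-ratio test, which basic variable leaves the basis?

Column x3 entries and ratios — s_1: 11/5 = 11/5; s_2: 14/3 = 14/3; s_3: 6/3 = 2; s_4: 6/5 = 6/5.
Smallest ratio is 6/5 in the row of s_4, so s_4 leaves.

s_4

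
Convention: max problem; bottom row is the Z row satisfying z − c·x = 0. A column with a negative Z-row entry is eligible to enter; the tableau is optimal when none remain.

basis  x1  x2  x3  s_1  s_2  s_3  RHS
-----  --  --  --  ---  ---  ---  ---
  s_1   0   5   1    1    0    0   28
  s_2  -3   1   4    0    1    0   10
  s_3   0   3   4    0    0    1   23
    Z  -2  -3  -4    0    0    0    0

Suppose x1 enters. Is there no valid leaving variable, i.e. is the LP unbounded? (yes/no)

Every constraint-row entry in column x1 is ≤ 0, so increasing x1 is unbounded.

yes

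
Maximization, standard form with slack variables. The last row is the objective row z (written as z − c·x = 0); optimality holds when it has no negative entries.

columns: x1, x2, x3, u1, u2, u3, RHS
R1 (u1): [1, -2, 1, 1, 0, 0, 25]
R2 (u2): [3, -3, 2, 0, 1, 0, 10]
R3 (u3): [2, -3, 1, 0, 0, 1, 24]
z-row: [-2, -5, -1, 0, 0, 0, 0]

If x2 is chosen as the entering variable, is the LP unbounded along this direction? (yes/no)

yes

Every constraint-row entry in column x2 is ≤ 0, so increasing x2 is unbounded.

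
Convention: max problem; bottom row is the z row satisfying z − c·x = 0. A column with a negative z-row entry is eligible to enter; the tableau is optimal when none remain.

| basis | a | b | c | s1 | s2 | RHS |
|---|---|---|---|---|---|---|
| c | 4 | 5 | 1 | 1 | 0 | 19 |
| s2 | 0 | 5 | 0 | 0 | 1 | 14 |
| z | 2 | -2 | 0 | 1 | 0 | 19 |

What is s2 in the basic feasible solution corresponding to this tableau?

s2 is basic (row 2); its value is the RHS of that row, 14.

14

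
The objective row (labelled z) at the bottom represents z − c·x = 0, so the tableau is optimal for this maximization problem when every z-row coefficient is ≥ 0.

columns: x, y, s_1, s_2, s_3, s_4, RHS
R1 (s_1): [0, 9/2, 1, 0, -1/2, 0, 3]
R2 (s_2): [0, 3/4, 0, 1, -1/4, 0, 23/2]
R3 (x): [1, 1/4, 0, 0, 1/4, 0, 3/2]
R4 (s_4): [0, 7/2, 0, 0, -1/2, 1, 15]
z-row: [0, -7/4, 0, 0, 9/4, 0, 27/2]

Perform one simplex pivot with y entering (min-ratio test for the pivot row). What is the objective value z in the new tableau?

Ratio test on column y — row 1: 3/(9/2) = 2/3; row 2: (23/2)/(3/4) = 46/3; row 3: (3/2)/(1/4) = 6; row 4: 15/(7/2) = 30/7. Minimum is 2/3 at row 1 (s_1 leaves); pivot element 9/2.
Pivot on row 1; the z-row RHS becomes 27/2 − (-7/4)·(2/3) = 44/3.

44/3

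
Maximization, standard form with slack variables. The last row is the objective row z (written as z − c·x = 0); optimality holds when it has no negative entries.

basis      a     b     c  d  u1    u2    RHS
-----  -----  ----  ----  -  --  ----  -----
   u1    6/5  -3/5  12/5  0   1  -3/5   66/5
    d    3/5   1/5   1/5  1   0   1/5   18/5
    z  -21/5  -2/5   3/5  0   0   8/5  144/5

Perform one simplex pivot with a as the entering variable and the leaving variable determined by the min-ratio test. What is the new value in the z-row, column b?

Ratio test on column a — row 1: (66/5)/(6/5) = 11; row 2: (18/5)/(3/5) = 6. Minimum is 6 at row 2 (d leaves); pivot element 3/5.
Divide row 2 by 3/5; eliminate column a from the other rows.
z-row update in column b: -2/5 − (-21/5)·(1/3) = 1.

1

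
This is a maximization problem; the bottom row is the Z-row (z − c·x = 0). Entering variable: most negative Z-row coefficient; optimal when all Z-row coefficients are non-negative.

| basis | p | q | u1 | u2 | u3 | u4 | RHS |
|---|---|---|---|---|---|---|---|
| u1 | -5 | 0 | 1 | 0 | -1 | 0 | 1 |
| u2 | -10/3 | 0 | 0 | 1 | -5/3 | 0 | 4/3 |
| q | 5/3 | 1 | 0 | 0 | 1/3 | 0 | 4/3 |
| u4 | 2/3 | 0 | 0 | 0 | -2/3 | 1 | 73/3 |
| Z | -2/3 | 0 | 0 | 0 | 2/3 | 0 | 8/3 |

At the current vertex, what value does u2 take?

4/3

u2 is basic (row 2); its value is the RHS of that row, 4/3.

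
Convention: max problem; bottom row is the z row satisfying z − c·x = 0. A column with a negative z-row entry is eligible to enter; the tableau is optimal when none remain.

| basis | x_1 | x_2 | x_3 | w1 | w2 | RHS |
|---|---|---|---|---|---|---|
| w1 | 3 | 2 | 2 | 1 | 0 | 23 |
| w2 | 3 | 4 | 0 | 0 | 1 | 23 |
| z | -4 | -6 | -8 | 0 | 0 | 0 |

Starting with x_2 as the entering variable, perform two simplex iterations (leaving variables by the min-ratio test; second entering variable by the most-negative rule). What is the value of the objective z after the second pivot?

Ratio test on column x_2 — row 1: 23/2 = 23/2; row 2: 23/4 = 23/4. Minimum is 23/4 at row 2 (w2 leaves); pivot element 4.
Pivot on row 2; the z-row RHS becomes 0 − (-6)·(23/4) = 69/2.
Next entering variable (most negative z-row entry -8): x_3.
Ratio test on column x_3 — row 1: (23/2)/2 = 23/4; row 2: entry 0 ≤ 0. Minimum is 23/4 at row 1 (w1 leaves); pivot element 2.
After the second pivot the z-row RHS is 69/2 − (-8)·(23/4) = 161/2.

161/2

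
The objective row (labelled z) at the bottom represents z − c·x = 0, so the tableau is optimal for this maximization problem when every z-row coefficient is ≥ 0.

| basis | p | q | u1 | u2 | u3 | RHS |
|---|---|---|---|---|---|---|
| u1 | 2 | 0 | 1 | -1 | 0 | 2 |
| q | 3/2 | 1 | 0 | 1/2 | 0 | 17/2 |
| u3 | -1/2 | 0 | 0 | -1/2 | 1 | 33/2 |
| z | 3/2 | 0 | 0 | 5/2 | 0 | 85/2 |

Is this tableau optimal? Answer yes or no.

Every z-row coefficient is ≥ 0, so the tableau is optimal.

yes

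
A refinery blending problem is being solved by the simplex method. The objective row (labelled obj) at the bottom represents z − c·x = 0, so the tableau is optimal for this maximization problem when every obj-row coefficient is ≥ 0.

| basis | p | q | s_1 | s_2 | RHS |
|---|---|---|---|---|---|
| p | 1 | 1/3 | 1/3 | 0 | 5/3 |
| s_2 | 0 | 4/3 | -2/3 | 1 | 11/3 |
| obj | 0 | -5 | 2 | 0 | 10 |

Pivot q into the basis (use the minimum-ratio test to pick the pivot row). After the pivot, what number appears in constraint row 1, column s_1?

1/2

Ratio test on column q — row 1: (5/3)/(1/3) = 5; row 2: (11/3)/(4/3) = 11/4. Minimum is 11/4 at row 2 (s_2 leaves); pivot element 4/3.
Divide row 2 by 4/3; eliminate column q from the other rows.
Row 1 update in column s_1: 1/3 − (1/3)·(-1/2) = 1/2.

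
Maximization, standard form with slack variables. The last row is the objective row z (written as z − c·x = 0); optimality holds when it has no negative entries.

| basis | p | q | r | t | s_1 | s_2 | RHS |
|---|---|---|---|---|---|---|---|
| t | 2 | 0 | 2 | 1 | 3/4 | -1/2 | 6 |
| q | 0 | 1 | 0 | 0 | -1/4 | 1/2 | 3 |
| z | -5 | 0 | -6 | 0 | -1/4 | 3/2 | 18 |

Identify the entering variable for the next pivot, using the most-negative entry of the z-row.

Negative z-row entries: p: -5, r: -6, s_1: -1/4.
The most negative is -6 in column r, so r enters.

r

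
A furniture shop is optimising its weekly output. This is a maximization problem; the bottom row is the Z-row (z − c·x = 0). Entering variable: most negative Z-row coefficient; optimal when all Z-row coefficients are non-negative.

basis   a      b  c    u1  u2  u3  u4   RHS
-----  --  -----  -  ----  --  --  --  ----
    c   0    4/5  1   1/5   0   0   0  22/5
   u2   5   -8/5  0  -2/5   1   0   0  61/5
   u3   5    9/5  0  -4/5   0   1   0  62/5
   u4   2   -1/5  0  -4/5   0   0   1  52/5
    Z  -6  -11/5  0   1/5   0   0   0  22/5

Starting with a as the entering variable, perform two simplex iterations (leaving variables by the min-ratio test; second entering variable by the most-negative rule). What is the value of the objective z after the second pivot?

Ratio test on column a — row 1: entry 0 ≤ 0; row 2: (61/5)/5 = 61/25; row 3: (62/5)/5 = 62/25; row 4: (52/5)/2 = 26/5. Minimum is 61/25 at row 2 (u2 leaves); pivot element 5.
Pivot on row 2; the Z-row RHS becomes 22/5 − (-6)·(61/25) = 476/25.
Next entering variable (most negative Z-row entry -103/25): b.
Ratio test on column b — row 1: (22/5)/(4/5) = 11/2; row 2: entry -8/25 ≤ 0; row 3: (1/5)/(17/5) = 1/17; row 4: (138/25)/(11/25) = 138/11. Minimum is 1/17 at row 3 (u3 leaves); pivot element 17/5.
After the second pivot the Z-row RHS is 476/25 − (-103/25)·(1/17) = 1639/85.

1639/85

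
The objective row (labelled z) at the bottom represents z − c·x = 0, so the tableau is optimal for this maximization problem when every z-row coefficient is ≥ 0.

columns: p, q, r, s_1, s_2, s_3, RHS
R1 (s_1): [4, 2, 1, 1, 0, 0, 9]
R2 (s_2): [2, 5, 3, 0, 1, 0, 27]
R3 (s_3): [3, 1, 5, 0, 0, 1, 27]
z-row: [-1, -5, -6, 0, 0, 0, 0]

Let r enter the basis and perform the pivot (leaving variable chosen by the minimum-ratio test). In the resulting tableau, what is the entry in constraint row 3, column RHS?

Ratio test on column r — row 1: 9/1 = 9; row 2: 27/3 = 9; row 3: 27/5 = 27/5. Minimum is 27/5 at row 3 (s_3 leaves); pivot element 5.
Divide row 3 by 5; eliminate column r from the other rows.
In the new row 3, the RHS entry is the old entry divided by the pivot: 27/5 = 27/5.

27/5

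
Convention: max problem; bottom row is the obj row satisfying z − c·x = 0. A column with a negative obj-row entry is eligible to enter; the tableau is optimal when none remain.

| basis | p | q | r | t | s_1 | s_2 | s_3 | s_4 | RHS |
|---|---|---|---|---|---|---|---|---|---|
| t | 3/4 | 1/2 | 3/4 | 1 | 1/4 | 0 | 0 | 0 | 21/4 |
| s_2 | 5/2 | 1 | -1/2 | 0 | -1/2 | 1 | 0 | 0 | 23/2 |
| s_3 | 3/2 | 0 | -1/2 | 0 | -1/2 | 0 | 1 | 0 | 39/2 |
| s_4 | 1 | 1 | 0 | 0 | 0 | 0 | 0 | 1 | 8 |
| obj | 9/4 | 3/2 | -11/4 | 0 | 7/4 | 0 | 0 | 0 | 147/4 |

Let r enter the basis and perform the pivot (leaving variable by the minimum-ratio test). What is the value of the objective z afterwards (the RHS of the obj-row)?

Ratio test on column r — row 1: (21/4)/(3/4) = 7; row 2: entry -1/2 ≤ 0; row 3: entry -1/2 ≤ 0; row 4: entry 0 ≤ 0. Minimum is 7 at row 1 (t leaves); pivot element 3/4.
Pivot on row 1; the obj-row RHS becomes 147/4 − (-11/4)·7 = 56.

56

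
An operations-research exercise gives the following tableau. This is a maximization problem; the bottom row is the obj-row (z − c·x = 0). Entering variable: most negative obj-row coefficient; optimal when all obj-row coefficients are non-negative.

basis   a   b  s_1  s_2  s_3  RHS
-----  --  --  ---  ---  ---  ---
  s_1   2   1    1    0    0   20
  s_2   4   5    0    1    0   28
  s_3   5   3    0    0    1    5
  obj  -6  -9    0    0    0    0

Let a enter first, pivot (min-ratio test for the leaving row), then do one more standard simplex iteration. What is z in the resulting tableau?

Ratio test on column a — row 1: 20/2 = 10; row 2: 28/4 = 7; row 3: 5/5 = 1. Minimum is 1 at row 3 (s_3 leaves); pivot element 5.
Pivot on row 3; the obj-row RHS becomes 0 − (-6)·1 = 6.
Next entering variable (most negative obj-row entry -27/5): b.
Ratio test on column b — row 1: entry -1/5 ≤ 0; row 2: 24/(13/5) = 120/13; row 3: 1/(3/5) = 5/3. Minimum is 5/3 at row 3 (a leaves); pivot element 3/5.
After the second pivot the obj-row RHS is 6 − (-27/5)·(5/3) = 15.

15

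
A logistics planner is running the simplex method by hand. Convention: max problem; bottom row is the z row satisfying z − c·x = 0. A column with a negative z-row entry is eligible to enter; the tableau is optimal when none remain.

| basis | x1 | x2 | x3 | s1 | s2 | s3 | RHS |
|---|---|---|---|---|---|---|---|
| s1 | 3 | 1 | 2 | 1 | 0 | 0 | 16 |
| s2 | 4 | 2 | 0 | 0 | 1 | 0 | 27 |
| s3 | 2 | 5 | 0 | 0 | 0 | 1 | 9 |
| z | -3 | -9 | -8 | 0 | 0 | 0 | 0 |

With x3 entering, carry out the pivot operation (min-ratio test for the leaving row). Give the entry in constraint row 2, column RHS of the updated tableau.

Ratio test on column x3 — row 1: 16/2 = 8; row 2: entry 0 ≤ 0; row 3: entry 0 ≤ 0. Minimum is 8 at row 1 (s1 leaves); pivot element 2.
Divide row 1 by 2; eliminate column x3 from the other rows.
Row 2 update in column RHS: 27 − 0·8 = 27.

27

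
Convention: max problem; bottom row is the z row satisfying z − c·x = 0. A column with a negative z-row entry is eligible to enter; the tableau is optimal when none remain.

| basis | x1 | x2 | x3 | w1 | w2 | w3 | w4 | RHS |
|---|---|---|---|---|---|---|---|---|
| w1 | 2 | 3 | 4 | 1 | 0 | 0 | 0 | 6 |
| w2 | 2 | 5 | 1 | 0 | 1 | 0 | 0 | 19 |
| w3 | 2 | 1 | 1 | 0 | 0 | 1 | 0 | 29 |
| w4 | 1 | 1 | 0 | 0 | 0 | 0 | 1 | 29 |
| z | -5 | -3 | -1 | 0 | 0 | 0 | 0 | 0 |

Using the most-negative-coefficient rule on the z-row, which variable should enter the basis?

x1

Negative z-row entries: x1: -5, x2: -3, x3: -1.
The most negative is -5 in column x1, so x1 enters.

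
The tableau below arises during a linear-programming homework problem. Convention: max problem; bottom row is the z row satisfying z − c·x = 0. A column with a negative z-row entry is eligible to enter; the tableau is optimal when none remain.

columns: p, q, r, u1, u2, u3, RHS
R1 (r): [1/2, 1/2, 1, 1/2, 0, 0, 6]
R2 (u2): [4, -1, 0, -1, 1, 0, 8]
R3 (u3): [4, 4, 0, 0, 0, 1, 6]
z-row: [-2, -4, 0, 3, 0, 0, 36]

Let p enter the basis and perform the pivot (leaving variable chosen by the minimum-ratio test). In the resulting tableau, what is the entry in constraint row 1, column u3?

-1/8

Ratio test on column p — row 1: 6/(1/2) = 12; row 2: 8/4 = 2; row 3: 6/4 = 3/2. Minimum is 3/2 at row 3 (u3 leaves); pivot element 4.
Divide row 3 by 4; eliminate column p from the other rows.
Row 1 update in column u3: 0 − (1/2)·(1/4) = -1/8.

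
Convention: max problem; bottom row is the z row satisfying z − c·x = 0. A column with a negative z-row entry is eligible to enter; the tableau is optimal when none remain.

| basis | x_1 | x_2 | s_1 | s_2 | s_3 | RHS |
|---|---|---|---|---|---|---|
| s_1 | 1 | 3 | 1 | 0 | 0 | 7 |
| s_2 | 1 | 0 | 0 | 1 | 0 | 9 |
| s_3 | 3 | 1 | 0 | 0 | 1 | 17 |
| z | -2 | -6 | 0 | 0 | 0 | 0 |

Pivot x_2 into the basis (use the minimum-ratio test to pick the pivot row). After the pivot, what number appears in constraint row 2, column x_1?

Ratio test on column x_2 — row 1: 7/3 = 7/3; row 2: entry 0 ≤ 0; row 3: 17/1 = 17. Minimum is 7/3 at row 1 (s_1 leaves); pivot element 3.
Divide row 1 by 3; eliminate column x_2 from the other rows.
Row 2 update in column x_1: 1 − 0·(1/3) = 1.

1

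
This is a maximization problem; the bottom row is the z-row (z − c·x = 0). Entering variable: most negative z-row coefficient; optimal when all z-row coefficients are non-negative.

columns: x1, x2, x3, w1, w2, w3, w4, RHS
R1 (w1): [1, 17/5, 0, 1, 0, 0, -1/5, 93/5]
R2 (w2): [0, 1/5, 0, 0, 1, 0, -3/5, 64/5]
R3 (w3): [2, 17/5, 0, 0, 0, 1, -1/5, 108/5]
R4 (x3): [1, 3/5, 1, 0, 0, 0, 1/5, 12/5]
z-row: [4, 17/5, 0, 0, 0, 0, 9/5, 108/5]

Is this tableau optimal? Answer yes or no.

Every z-row coefficient is ≥ 0, so the tableau is optimal.

yes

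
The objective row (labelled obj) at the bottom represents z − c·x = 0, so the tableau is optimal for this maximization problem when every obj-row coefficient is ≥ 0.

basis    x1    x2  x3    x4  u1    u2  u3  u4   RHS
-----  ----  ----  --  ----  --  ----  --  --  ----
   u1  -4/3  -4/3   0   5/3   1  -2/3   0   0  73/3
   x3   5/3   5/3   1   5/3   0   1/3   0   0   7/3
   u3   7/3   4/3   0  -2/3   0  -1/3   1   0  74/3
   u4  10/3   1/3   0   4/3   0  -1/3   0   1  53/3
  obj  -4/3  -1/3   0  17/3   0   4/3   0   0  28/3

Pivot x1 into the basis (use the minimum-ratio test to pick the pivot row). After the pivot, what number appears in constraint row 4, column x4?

Ratio test on column x1 — row 1: entry -4/3 ≤ 0; row 2: (7/3)/(5/3) = 7/5; row 3: (74/3)/(7/3) = 74/7; row 4: (53/3)/(10/3) = 53/10. Minimum is 7/5 at row 2 (x3 leaves); pivot element 5/3.
Divide row 2 by 5/3; eliminate column x1 from the other rows.
Row 4 update in column x4: 4/3 − (10/3)·1 = -2.

-2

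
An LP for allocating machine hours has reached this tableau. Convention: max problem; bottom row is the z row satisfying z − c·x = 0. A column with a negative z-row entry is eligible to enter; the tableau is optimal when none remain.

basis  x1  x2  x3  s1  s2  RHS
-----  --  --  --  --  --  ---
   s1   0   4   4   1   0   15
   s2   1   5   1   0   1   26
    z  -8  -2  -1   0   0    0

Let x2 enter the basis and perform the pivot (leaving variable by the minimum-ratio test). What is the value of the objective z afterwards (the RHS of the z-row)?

15/2

Ratio test on column x2 — row 1: 15/4 = 15/4; row 2: 26/5 = 26/5. Minimum is 15/4 at row 1 (s1 leaves); pivot element 4.
Pivot on row 1; the z-row RHS becomes 0 − (-2)·(15/4) = 15/2.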